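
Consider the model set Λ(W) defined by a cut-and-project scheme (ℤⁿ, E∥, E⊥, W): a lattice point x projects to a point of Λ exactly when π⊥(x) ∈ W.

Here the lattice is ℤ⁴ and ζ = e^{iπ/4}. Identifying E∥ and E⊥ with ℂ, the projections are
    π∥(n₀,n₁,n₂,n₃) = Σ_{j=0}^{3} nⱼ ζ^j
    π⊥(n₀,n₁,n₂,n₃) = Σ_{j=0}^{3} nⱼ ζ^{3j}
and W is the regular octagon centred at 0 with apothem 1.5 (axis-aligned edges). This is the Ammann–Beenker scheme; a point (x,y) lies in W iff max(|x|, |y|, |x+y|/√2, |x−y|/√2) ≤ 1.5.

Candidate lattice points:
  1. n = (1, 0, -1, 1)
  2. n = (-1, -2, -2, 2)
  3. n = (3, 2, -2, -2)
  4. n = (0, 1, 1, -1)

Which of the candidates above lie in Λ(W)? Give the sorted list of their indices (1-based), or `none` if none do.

none

π⊥(n) = n₀ + n₁ζ³ + n₂ζ⁶ + n₃ζ⁹ where ζ = e^{iπ/4}.
candidate 1: n = (1, 0, -1, 1) → π⊥ ≈ (+1.7071, +1.7071); max(|x|,|y|,|x±y|/√2) = 2.4142 > 1.5 ⇒ ∉ W
candidate 2: n = (-1, -2, -2, 2) → π⊥ ≈ (+1.8284, +2.0000); max(|x|,|y|,|x±y|/√2) = 2.7071 > 1.5 ⇒ ∉ W
candidate 3: n = (3, 2, -2, -2) → π⊥ ≈ (+0.1716, +2.0000); max(|x|,|y|,|x±y|/√2) = 2.0000 > 1.5 ⇒ ∉ W
candidate 4: n = (0, 1, 1, -1) → π⊥ ≈ (-1.4142, -1.0000); max(|x|,|y|,|x±y|/√2) = 1.7071 > 1.5 ⇒ ∉ W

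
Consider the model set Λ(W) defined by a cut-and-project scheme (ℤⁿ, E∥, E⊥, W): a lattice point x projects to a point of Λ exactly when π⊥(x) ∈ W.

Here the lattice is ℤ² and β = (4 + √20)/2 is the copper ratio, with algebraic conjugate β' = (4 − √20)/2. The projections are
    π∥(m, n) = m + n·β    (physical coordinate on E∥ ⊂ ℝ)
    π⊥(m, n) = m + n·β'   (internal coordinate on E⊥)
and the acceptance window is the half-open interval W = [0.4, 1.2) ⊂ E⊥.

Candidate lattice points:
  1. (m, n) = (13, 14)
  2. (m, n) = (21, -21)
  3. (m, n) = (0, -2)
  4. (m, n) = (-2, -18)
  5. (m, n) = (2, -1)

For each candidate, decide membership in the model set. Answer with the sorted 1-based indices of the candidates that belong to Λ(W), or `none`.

3

Numerically β ≈ 4.2361 and β' = −1/β ≈ -0.2361.
candidate 1: (m,n)=(13,14) → π∥ = 13+14·β ≈ 72.3050, π⊥ = 13+14·β' ≈ 9.6950 ∉ [0.4, 1.2) ⇒ out
candidate 2: (m,n)=(21,-21) → π∥ = 21-21·β ≈ -67.9574, π⊥ = 21-21·β' ≈ 25.9574 ∉ [0.4, 1.2) ⇒ out
candidate 3: (m,n)=(0,-2) → π∥ = 0-2·β ≈ -8.4721, π⊥ = 0-2·β' ≈ 0.4721 ∈ [0.4, 1.2) ⇒ IN Λ
candidate 4: (m,n)=(-2,-18) → π∥ = -2-18·β ≈ -78.2492, π⊥ = -2-18·β' ≈ 2.2492 ∉ [0.4, 1.2) ⇒ out
candidate 5: (m,n)=(2,-1) → π∥ = 2-1·β ≈ -2.2361, π⊥ = 2-1·β' ≈ 2.2361 ∉ [0.4, 1.2) ⇒ out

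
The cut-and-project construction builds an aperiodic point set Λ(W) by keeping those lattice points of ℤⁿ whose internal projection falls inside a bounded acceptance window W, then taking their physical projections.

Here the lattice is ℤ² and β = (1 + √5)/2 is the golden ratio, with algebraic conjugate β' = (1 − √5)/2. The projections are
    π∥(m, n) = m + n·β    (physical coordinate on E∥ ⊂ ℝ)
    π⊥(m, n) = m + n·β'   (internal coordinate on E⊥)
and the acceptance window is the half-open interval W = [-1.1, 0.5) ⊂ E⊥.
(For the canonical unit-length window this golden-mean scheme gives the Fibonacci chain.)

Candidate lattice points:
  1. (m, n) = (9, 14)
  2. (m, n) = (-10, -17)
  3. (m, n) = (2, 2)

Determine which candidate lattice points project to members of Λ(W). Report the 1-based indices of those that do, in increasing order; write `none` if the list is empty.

1

β' = (1−√5)/2 ≈ -0.6180.
candidate 1: (m,n)=(9,14) → π∥ = 9+14·β ≈ 31.6525, π⊥ = 9+14·β' ≈ 0.3475 ∈ [-1.1, 0.5) ⇒ IN Λ
candidate 2: (m,n)=(-10,-17) → π∥ = -10-17·β ≈ -37.5066, π⊥ = -10-17·β' ≈ 0.5066 ∉ [-1.1, 0.5) ⇒ out
candidate 3: (m,n)=(2,2) → π∥ = 2+2·β ≈ 5.2361, π⊥ = 2+2·β' ≈ 0.7639 ∉ [-1.1, 0.5) ⇒ out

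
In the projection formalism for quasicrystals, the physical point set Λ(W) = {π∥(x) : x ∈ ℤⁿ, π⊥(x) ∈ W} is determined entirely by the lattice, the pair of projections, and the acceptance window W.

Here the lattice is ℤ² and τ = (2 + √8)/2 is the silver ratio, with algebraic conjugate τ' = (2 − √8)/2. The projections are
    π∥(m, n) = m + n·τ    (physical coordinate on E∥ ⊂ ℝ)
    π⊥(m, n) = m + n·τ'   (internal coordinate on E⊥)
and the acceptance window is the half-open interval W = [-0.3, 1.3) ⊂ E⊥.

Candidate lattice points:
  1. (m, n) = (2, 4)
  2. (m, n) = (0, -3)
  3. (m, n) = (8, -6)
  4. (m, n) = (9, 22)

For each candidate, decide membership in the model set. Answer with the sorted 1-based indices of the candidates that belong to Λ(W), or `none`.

τ' = (2−√8)/2 ≈ -0.41421.
#1 (2,4): internal coord 2 + (4)·τ' = +0.34315; +0.34315 ∈ [-0.3, 1.3) → IN Λ
#2 (0,-3): internal coord 0 + (-3)·τ' = +1.24264; +1.24264 ∈ [-0.3, 1.3) → IN Λ
#3 (8,-6): internal coord 8 + (-6)·τ' = +10.48528; +10.48528 ∉ [-0.3, 1.3) → out
#4 (9,22): internal coord 9 + (22)·τ' = -0.11270; -0.11270 ∈ [-0.3, 1.3) → IN Λ

1, 2, 4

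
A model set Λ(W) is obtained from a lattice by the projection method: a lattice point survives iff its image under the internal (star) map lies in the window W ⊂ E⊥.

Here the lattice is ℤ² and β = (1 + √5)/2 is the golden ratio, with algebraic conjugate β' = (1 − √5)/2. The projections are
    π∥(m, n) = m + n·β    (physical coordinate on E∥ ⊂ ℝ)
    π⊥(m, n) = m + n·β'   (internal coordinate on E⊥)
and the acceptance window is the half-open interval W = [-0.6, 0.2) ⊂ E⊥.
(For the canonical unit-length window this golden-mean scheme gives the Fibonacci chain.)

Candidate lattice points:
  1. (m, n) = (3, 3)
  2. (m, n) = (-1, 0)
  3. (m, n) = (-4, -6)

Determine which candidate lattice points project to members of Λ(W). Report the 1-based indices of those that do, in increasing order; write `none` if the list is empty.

β' = (1−√5)/2 ≈ -0.618034.
#1 (3,3): internal coord 3 + (3)·β' = +1.145898; +1.145898 ∉ [-0.6, 0.2) → out
#2 (-1,0): internal coord -1 + (0)·β' = -1.000000; -1.000000 ∉ [-0.6, 0.2) → out
#3 (-4,-6): internal coord -4 + (-6)·β' = -0.291796; -0.291796 ∈ [-0.6, 0.2) → IN Λ

3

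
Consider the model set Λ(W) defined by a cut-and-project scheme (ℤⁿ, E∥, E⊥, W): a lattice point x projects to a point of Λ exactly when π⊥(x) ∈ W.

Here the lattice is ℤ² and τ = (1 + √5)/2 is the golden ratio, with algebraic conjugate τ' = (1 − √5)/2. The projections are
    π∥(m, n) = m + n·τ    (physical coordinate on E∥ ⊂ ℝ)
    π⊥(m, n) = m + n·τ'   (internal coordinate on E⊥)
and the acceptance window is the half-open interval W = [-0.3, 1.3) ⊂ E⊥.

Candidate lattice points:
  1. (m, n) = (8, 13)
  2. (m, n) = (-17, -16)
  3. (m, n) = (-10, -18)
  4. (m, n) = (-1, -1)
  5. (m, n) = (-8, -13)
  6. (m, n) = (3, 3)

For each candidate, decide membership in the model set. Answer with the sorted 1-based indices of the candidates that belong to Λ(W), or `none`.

1, 3, 5, 6

Compute τ' = (1−√5)/2 = -0.61803, so π⊥(m,n) = m -0.61803·n.
#1 (8,13): internal coord 8 + (13)·τ' = -0.03444; -0.03444 ∈ [-0.3, 1.3) → IN Λ
#2 (-17,-16): internal coord -17 + (-16)·τ' = -7.11146; -7.11146 ∉ [-0.3, 1.3) → out
#3 (-10,-18): internal coord -10 + (-18)·τ' = +1.12461; +1.12461 ∈ [-0.3, 1.3) → IN Λ
#4 (-1,-1): internal coord -1 + (-1)·τ' = -0.38197; -0.38197 ∉ [-0.3, 1.3) → out
#5 (-8,-13): internal coord -8 + (-13)·τ' = +0.03444; +0.03444 ∈ [-0.3, 1.3) → IN Λ
#6 (3,3): internal coord 3 + (3)·τ' = +1.14590; +1.14590 ∈ [-0.3, 1.3) → IN Λ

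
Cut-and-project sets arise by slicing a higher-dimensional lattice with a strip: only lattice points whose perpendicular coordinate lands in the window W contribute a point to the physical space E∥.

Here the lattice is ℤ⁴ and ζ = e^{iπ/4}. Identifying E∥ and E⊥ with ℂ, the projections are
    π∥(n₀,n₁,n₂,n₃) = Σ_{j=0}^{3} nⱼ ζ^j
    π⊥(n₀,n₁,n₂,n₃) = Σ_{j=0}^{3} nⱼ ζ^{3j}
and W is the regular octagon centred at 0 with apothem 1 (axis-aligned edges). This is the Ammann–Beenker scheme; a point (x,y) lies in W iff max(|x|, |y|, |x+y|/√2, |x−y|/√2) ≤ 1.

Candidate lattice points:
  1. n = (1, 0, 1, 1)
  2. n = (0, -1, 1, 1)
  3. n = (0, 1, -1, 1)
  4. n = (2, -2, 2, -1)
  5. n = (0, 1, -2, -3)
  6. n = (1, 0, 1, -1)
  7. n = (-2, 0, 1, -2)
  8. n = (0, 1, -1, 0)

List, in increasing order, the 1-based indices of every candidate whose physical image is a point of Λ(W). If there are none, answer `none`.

With ζ = e^{iπ/4} the internal vectors are ζ^0,ζ^3,ζ^6,ζ^9.
#1 (1, 0, 1, 1): internal (1.7071, -0.2929); octagon support 1.7071 vs apothem 1 → ∉ W
#2 (0, -1, 1, 1): internal (1.4142, -1.0000); octagon support 1.7071 vs apothem 1 → ∉ W
#3 (0, 1, -1, 1): internal (0.0000, 2.4142); octagon support 2.4142 vs apothem 1 → ∉ W
#4 (2, -2, 2, -1): internal (2.7071, -4.1213); octagon support 4.8284 vs apothem 1 → ∉ W
#5 (0, 1, -2, -3): internal (-2.8284, 0.5858); octagon support 2.8284 vs apothem 1 → ∉ W
#6 (1, 0, 1, -1): internal (0.2929, -1.7071); octagon support 1.7071 vs apothem 1 → ∉ W
#7 (-2, 0, 1, -2): internal (-3.4142, -2.4142); octagon support 4.1213 vs apothem 1 → ∉ W
#8 (0, 1, -1, 0): internal (-0.7071, 1.7071); octagon support 1.7071 vs apothem 1 → ∉ W

none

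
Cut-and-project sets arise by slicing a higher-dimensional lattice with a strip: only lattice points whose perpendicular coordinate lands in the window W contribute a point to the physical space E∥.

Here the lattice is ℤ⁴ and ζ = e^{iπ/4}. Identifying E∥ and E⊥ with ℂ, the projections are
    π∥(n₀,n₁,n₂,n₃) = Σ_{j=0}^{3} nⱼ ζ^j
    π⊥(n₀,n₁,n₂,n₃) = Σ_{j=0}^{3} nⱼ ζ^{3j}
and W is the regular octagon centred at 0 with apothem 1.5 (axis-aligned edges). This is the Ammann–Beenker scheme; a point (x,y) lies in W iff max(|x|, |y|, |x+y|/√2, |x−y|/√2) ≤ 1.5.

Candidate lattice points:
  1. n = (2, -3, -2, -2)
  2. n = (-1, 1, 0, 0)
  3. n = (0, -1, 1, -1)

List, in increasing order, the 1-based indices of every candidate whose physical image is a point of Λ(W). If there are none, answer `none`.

Internal map: ζ^{3j} for j=0..3 gives (1,0), (−√2/2,√2/2), (0,−1), (√2/2,√2/2).
#1 (2, -3, -2, -2): internal (2.70711, -1.53553); octagon support 3.00000 vs apothem 1.5 → ∉ W
#2 (-1, 1, 0, 0): internal (-1.70711, 0.70711); octagon support 1.70711 vs apothem 1.5 → ∉ W
#3 (0, -1, 1, -1): internal (0.00000, -2.41421); octagon support 2.41421 vs apothem 1.5 → ∉ W

none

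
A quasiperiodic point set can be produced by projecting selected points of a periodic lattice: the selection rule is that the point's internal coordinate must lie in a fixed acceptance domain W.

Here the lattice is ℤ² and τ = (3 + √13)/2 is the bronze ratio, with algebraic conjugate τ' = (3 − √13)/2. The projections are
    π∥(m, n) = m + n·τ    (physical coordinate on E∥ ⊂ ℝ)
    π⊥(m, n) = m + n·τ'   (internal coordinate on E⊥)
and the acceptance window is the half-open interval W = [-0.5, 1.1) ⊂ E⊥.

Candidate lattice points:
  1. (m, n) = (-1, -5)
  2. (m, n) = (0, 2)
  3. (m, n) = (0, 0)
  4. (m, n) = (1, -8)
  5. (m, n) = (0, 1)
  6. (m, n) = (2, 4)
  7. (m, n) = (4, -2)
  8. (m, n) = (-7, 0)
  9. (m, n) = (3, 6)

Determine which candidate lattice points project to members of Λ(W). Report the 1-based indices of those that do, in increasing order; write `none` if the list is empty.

τ' = (3−√13)/2 ≈ -0.3028.
#1 (-1,-5): internal coord -1 + (-5)·τ' = +0.5139; +0.5139 ∈ [-0.5, 1.1) → IN Λ
#2 (0,2): internal coord 0 + (2)·τ' = -0.6056; -0.6056 ∉ [-0.5, 1.1) → out
#3 (0,0): internal coord 0 + (0)·τ' = +0.0000; +0.0000 ∈ [-0.5, 1.1) → IN Λ
#4 (1,-8): internal coord 1 + (-8)·τ' = +3.4222; +3.4222 ∉ [-0.5, 1.1) → out
#5 (0,1): internal coord 0 + (1)·τ' = -0.3028; -0.3028 ∈ [-0.5, 1.1) → IN Λ
#6 (2,4): internal coord 2 + (4)·τ' = +0.7889; +0.7889 ∈ [-0.5, 1.1) → IN Λ
#7 (4,-2): internal coord 4 + (-2)·τ' = +4.6056; +4.6056 ∉ [-0.5, 1.1) → out
#8 (-7,0): internal coord -7 + (0)·τ' = -7.0000; -7.0000 ∉ [-0.5, 1.1) → out
#9 (3,6): internal coord 3 + (6)·τ' = +1.1833; +1.1833 ∉ [-0.5, 1.1) → out

1, 3, 5, 6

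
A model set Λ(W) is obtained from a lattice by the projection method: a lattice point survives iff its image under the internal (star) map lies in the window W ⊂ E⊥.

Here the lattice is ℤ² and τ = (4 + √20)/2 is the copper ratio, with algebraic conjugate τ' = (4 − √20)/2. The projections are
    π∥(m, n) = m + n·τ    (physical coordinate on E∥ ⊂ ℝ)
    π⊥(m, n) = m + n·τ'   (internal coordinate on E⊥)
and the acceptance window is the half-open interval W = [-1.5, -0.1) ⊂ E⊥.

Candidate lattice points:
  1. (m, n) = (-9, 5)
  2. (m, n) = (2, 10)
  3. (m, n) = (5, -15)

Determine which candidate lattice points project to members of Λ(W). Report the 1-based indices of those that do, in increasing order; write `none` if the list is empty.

2

Compute τ' = (4−√20)/2 = -0.2361, so π⊥(m,n) = m -0.2361·n.
#1 (-9,5): internal coord -9 + (5)·τ' = -10.1803; -10.1803 ∉ [-1.5, -0.1) → out
#2 (2,10): internal coord 2 + (10)·τ' = -0.3607; -0.3607 ∈ [-1.5, -0.1) → IN Λ
#3 (5,-15): internal coord 5 + (-15)·τ' = +8.5410; +8.5410 ∉ [-1.5, -0.1) → out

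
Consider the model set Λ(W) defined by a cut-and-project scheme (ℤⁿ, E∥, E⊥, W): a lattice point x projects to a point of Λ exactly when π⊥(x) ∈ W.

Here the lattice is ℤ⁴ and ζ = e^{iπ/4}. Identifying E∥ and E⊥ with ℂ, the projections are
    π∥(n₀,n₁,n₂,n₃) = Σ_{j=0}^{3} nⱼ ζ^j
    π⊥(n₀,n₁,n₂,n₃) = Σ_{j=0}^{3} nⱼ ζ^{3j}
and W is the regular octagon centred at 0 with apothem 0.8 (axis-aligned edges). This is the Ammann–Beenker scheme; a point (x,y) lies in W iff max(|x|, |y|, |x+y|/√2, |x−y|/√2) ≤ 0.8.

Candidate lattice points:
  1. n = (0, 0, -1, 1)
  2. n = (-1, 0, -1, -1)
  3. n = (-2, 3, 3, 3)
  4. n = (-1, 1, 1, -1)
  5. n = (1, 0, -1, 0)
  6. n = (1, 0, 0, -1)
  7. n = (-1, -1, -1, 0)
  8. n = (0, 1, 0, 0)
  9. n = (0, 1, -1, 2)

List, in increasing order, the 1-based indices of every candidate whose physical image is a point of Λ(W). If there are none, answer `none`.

Internal map: ζ^{3j} for j=0..3 gives (1,0), (−√2/2,√2/2), (0,−1), (√2/2,√2/2).
candidate 1: n = (0, 0, -1, 1) → π⊥ ≈ (+0.70711, +1.70711); max(|x|,|y|,|x±y|/√2) = 1.70711 > 0.8 ⇒ ∉ W
candidate 2: n = (-1, 0, -1, -1) → π⊥ ≈ (-1.70711, +0.29289); max(|x|,|y|,|x±y|/√2) = 1.70711 > 0.8 ⇒ ∉ W
candidate 3: n = (-2, 3, 3, 3) → π⊥ ≈ (-2.00000, +1.24264); max(|x|,|y|,|x±y|/√2) = 2.29289 > 0.8 ⇒ ∉ W
candidate 4: n = (-1, 1, 1, -1) → π⊥ ≈ (-2.41421, -1.00000); max(|x|,|y|,|x±y|/√2) = 2.41421 > 0.8 ⇒ ∉ W
candidate 5: n = (1, 0, -1, 0) → π⊥ ≈ (+1.00000, +1.00000); max(|x|,|y|,|x±y|/√2) = 1.41421 > 0.8 ⇒ ∉ W
candidate 6: n = (1, 0, 0, -1) → π⊥ ≈ (+0.29289, -0.70711); max(|x|,|y|,|x±y|/√2) = 0.70711 ≤ 0.8 ⇒ ∈ W
candidate 7: n = (-1, -1, -1, 0) → π⊥ ≈ (-0.29289, +0.29289); max(|x|,|y|,|x±y|/√2) = 0.41421 ≤ 0.8 ⇒ ∈ W
candidate 8: n = (0, 1, 0, 0) → π⊥ ≈ (-0.70711, +0.70711); max(|x|,|y|,|x±y|/√2) = 1.00000 > 0.8 ⇒ ∉ W
candidate 9: n = (0, 1, -1, 2) → π⊥ ≈ (+0.70711, +3.12132); max(|x|,|y|,|x±y|/√2) = 3.12132 > 0.8 ⇒ ∉ W

6, 7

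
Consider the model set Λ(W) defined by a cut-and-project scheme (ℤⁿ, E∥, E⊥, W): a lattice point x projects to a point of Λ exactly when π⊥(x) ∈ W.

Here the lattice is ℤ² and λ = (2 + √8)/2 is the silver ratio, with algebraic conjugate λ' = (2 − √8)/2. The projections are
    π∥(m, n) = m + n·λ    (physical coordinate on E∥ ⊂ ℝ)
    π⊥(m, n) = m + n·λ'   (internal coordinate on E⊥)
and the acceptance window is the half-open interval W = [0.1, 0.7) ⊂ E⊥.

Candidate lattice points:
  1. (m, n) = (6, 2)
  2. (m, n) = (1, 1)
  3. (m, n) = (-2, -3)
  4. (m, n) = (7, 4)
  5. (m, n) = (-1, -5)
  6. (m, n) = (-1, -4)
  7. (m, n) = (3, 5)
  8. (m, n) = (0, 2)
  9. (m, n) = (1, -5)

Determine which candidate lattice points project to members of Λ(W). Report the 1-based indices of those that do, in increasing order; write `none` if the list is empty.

2, 6

Numerically λ ≈ 2.414214 and λ' = −1/λ ≈ -0.414214.
[1] lift (6,2): star map gives 5.171573; window check 0.1 ≤ 5.171573 < 0.7 is false → out
[2] lift (1,1): star map gives 0.585786; window check 0.1 ≤ 0.585786 < 0.7 is true → IN Λ
[3] lift (-2,-3): star map gives -0.757359; window check 0.1 ≤ -0.757359 < 0.7 is false → out
[4] lift (7,4): star map gives 5.343146; window check 0.1 ≤ 5.343146 < 0.7 is false → out
[5] lift (-1,-5): star map gives 1.071068; window check 0.1 ≤ 1.071068 < 0.7 is false → out
[6] lift (-1,-4): star map gives 0.656854; window check 0.1 ≤ 0.656854 < 0.7 is true → IN Λ
[7] lift (3,5): star map gives 0.928932; window check 0.1 ≤ 0.928932 < 0.7 is false → out
[8] lift (0,2): star map gives -0.828427; window check 0.1 ≤ -0.828427 < 0.7 is false → out
[9] lift (1,-5): star map gives 3.071068; window check 0.1 ≤ 3.071068 < 0.7 is false → out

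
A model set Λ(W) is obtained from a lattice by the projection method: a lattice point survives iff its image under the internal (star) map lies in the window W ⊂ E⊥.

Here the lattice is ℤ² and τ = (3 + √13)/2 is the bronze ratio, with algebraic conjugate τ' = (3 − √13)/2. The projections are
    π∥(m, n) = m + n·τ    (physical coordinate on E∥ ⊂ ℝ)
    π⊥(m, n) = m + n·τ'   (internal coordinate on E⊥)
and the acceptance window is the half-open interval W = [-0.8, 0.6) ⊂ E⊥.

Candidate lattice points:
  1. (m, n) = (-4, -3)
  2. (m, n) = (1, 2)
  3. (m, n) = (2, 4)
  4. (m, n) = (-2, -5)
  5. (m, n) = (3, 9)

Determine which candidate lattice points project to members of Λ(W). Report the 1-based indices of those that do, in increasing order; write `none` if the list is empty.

Numerically τ ≈ 3.30278 and τ' = −1/τ ≈ -0.30278.
#1 (-4,-3): internal coord -4 + (-3)·τ' = -3.09167; -3.09167 ∉ [-0.8, 0.6) → out
#2 (1,2): internal coord 1 + (2)·τ' = +0.39445; +0.39445 ∈ [-0.8, 0.6) → IN Λ
#3 (2,4): internal coord 2 + (4)·τ' = +0.78890; +0.78890 ∉ [-0.8, 0.6) → out
#4 (-2,-5): internal coord -2 + (-5)·τ' = -0.48612; -0.48612 ∈ [-0.8, 0.6) → IN Λ
#5 (3,9): internal coord 3 + (9)·τ' = +0.27502; +0.27502 ∈ [-0.8, 0.6) → IN Λ

2, 4, 5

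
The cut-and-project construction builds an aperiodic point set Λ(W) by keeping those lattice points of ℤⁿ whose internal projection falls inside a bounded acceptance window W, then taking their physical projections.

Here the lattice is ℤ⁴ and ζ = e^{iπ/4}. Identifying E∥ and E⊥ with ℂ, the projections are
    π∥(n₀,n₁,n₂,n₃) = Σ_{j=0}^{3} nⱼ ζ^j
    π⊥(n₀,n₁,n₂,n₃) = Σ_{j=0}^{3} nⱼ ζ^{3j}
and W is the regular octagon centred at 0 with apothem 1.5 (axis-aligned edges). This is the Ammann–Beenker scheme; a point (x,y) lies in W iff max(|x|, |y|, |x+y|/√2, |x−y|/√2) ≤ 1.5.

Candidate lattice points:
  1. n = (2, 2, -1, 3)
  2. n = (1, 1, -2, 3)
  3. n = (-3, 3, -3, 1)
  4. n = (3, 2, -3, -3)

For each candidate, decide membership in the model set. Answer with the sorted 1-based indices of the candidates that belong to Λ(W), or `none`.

none

π⊥(n) = n₀ + n₁ζ³ + n₂ζ⁶ + n₃ζ⁹ where ζ = e^{iπ/4}.
candidate 1: n = (2, 2, -1, 3) → π⊥ ≈ (+2.7071, +4.5355); max(|x|,|y|,|x±y|/√2) = 5.1213 > 1.5 ⇒ ∉ W
candidate 2: n = (1, 1, -2, 3) → π⊥ ≈ (+2.4142, +4.8284); max(|x|,|y|,|x±y|/√2) = 5.1213 > 1.5 ⇒ ∉ W
candidate 3: n = (-3, 3, -3, 1) → π⊥ ≈ (-4.4142, +5.8284); max(|x|,|y|,|x±y|/√2) = 7.2426 > 1.5 ⇒ ∉ W
candidate 4: n = (3, 2, -3, -3) → π⊥ ≈ (-0.5355, +2.2929); max(|x|,|y|,|x±y|/√2) = 2.2929 > 1.5 ⇒ ∉ W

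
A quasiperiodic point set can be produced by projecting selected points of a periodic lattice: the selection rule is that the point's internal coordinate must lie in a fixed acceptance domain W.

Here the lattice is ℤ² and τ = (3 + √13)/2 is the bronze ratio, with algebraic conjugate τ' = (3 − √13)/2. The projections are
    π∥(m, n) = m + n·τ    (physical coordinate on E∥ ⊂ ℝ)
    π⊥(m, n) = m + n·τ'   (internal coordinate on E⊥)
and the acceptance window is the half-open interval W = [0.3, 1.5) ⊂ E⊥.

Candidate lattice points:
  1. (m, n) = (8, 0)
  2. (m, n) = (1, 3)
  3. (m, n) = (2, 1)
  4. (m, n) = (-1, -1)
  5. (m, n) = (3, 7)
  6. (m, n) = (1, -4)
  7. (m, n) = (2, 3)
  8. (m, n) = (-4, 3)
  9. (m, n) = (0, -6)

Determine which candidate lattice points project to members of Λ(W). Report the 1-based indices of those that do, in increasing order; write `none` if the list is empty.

Compute τ' = (3−√13)/2 = -0.302776, so π⊥(m,n) = m -0.302776·n.
#1 (8,0): internal coord 8 + (0)·τ' = +8.000000; +8.000000 ∉ [0.3, 1.5) → out
#2 (1,3): internal coord 1 + (3)·τ' = +0.091673; +0.091673 ∉ [0.3, 1.5) → out
#3 (2,1): internal coord 2 + (1)·τ' = +1.697224; +1.697224 ∉ [0.3, 1.5) → out
#4 (-1,-1): internal coord -1 + (-1)·τ' = -0.697224; -0.697224 ∉ [0.3, 1.5) → out
#5 (3,7): internal coord 3 + (7)·τ' = +0.880571; +0.880571 ∈ [0.3, 1.5) → IN Λ
#6 (1,-4): internal coord 1 + (-4)·τ' = +2.211103; +2.211103 ∉ [0.3, 1.5) → out
#7 (2,3): internal coord 2 + (3)·τ' = +1.091673; +1.091673 ∈ [0.3, 1.5) → IN Λ
#8 (-4,3): internal coord -4 + (3)·τ' = -4.908327; -4.908327 ∉ [0.3, 1.5) → out
#9 (0,-6): internal coord 0 + (-6)·τ' = +1.816654; +1.816654 ∉ [0.3, 1.5) → out

5, 7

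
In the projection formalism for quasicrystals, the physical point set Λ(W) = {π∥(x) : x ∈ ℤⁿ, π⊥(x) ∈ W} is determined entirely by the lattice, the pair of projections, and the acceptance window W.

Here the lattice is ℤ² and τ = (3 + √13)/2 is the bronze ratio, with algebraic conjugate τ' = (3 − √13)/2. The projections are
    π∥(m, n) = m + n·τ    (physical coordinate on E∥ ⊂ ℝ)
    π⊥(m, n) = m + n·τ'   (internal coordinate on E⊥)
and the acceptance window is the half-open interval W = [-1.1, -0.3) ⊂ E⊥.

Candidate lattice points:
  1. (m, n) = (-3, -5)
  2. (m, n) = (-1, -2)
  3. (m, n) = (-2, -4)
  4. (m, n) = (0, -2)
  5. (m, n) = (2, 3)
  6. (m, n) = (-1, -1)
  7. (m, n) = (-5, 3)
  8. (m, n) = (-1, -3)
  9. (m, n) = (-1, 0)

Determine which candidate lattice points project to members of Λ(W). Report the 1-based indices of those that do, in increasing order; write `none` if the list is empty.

τ' = (3−√13)/2 ≈ -0.302776.
[1] lift (-3,-5): star map gives -1.486122; window check -1.1 ≤ -1.486122 < -0.3 is false → out
[2] lift (-1,-2): star map gives -0.394449; window check -1.1 ≤ -0.394449 < -0.3 is true → IN Λ
[3] lift (-2,-4): star map gives -0.788897; window check -1.1 ≤ -0.788897 < -0.3 is true → IN Λ
[4] lift (0,-2): star map gives 0.605551; window check -1.1 ≤ 0.605551 < -0.3 is false → out
[5] lift (2,3): star map gives 1.091673; window check -1.1 ≤ 1.091673 < -0.3 is false → out
[6] lift (-1,-1): star map gives -0.697224; window check -1.1 ≤ -0.697224 < -0.3 is true → IN Λ
[7] lift (-5,3): star map gives -5.908327; window check -1.1 ≤ -5.908327 < -0.3 is false → out
[8] lift (-1,-3): star map gives -0.091673; window check -1.1 ≤ -0.091673 < -0.3 is false → out
[9] lift (-1,0): star map gives -1.000000; window check -1.1 ≤ -1.000000 < -0.3 is true → IN Λ

2, 3, 6, 9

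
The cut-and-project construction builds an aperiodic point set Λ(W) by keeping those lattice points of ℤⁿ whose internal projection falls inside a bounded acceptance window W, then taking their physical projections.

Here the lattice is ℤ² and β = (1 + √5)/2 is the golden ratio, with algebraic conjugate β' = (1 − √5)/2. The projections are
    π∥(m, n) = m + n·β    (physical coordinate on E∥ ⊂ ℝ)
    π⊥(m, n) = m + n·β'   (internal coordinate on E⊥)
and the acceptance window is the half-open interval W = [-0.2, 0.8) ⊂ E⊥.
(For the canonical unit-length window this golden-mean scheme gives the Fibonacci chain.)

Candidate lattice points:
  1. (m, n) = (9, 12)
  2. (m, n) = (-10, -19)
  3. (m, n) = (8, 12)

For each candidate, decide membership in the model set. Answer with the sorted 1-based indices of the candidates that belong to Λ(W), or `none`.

β' = (1−√5)/2 ≈ -0.618034.
[1] lift (9,12): star map gives 1.583592; window check -0.2 ≤ 1.583592 < 0.8 is false → out
[2] lift (-10,-19): star map gives 1.742646; window check -0.2 ≤ 1.742646 < 0.8 is false → out
[3] lift (8,12): star map gives 0.583592; window check -0.2 ≤ 0.583592 < 0.8 is true → IN Λ

3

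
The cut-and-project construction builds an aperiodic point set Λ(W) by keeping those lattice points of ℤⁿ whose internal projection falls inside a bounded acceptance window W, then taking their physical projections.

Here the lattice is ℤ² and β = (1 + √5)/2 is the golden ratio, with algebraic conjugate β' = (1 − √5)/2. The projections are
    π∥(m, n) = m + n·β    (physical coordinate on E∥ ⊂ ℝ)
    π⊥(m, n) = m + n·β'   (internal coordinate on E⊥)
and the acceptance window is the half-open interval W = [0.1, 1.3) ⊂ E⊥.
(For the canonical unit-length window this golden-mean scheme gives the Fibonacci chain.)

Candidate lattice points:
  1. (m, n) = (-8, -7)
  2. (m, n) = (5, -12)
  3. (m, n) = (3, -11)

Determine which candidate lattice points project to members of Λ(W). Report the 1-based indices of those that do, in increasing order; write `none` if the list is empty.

none

β' = (1−√5)/2 ≈ -0.618034.
#1 (-8,-7): internal coord -8 + (-7)·β' = -3.673762; -3.673762 ∉ [0.1, 1.3) → out
#2 (5,-12): internal coord 5 + (-12)·β' = +12.416408; +12.416408 ∉ [0.1, 1.3) → out
#3 (3,-11): internal coord 3 + (-11)·β' = +9.798374; +9.798374 ∉ [0.1, 1.3) → out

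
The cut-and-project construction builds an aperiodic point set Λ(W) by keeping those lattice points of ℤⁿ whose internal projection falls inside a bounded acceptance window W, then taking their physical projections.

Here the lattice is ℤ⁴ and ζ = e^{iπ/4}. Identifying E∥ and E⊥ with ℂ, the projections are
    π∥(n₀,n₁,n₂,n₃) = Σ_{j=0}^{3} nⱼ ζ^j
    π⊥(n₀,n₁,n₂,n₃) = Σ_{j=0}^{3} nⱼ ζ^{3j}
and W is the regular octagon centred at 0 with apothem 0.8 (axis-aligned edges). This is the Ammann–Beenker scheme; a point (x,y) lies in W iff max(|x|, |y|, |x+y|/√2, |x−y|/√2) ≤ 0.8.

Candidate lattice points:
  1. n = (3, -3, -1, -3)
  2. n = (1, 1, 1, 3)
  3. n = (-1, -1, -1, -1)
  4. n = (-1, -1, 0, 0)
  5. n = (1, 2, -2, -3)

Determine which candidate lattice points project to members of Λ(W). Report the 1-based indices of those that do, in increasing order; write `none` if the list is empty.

4

Internal map: ζ^{3j} for j=0..3 gives (1,0), (−√2/2,√2/2), (0,−1), (√2/2,√2/2).
#1 (3, -3, -1, -3): internal (3.00000, -3.24264); octagon support 4.41421 vs apothem 0.8 → ∉ W
#2 (1, 1, 1, 3): internal (2.41421, 1.82843); octagon support 3.00000 vs apothem 0.8 → ∉ W
#3 (-1, -1, -1, -1): internal (-1.00000, -0.41421); octagon support 1.00000 vs apothem 0.8 → ∉ W
#4 (-1, -1, 0, 0): internal (-0.29289, -0.70711); octagon support 0.70711 vs apothem 0.8 → ∈ W
#5 (1, 2, -2, -3): internal (-2.53553, 1.29289); octagon support 2.70711 vs apothem 0.8 → ∉ W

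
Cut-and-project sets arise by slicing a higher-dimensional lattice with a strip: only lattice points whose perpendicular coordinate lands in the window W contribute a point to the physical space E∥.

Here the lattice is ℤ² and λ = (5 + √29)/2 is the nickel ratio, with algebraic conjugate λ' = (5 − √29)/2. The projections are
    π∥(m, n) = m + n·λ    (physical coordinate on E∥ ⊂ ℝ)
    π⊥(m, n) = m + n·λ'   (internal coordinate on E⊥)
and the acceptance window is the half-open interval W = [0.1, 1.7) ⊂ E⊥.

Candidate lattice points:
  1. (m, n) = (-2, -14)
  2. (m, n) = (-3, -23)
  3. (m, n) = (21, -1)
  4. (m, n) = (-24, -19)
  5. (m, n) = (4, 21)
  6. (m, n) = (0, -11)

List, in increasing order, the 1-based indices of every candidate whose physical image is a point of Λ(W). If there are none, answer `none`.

1, 2

Numerically λ ≈ 5.19258 and λ' = −1/λ ≈ -0.19258.
[1] lift (-2,-14): star map gives 0.69615; window check 0.1 ≤ 0.69615 < 1.7 is true → IN Λ
[2] lift (-3,-23): star map gives 1.42940; window check 0.1 ≤ 1.42940 < 1.7 is true → IN Λ
[3] lift (21,-1): star map gives 21.19258; window check 0.1 ≤ 21.19258 < 1.7 is false → out
[4] lift (-24,-19): star map gives -20.34093; window check 0.1 ≤ -20.34093 < 1.7 is false → out
[5] lift (4,21): star map gives -0.04423; window check 0.1 ≤ -0.04423 < 1.7 is false → out
[6] lift (0,-11): star map gives 2.11841; window check 0.1 ≤ 2.11841 < 1.7 is false → out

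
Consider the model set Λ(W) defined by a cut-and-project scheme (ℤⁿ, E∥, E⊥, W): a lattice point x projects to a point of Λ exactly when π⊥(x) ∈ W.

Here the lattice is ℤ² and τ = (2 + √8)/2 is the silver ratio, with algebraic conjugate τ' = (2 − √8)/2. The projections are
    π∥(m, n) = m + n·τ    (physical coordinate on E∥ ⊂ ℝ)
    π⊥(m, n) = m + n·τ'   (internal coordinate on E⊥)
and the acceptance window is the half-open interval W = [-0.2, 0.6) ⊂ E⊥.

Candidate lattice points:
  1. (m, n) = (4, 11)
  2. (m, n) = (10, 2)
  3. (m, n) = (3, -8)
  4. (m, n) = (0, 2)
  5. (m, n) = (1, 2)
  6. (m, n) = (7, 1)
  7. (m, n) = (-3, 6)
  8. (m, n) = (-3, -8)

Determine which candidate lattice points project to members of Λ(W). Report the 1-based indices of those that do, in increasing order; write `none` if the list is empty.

5, 8

Compute τ' = (2−√8)/2 = -0.41421, so π⊥(m,n) = m -0.41421·n.
[1] lift (4,11): star map gives -0.55635; window check -0.2 ≤ -0.55635 < 0.6 is false → out
[2] lift (10,2): star map gives 9.17157; window check -0.2 ≤ 9.17157 < 0.6 is false → out
[3] lift (3,-8): star map gives 6.31371; window check -0.2 ≤ 6.31371 < 0.6 is false → out
[4] lift (0,2): star map gives -0.82843; window check -0.2 ≤ -0.82843 < 0.6 is false → out
[5] lift (1,2): star map gives 0.17157; window check -0.2 ≤ 0.17157 < 0.6 is true → IN Λ
[6] lift (7,1): star map gives 6.58579; window check -0.2 ≤ 6.58579 < 0.6 is false → out
[7] lift (-3,6): star map gives -5.48528; window check -0.2 ≤ -5.48528 < 0.6 is false → out
[8] lift (-3,-8): star map gives 0.31371; window check -0.2 ≤ 0.31371 < 0.6 is true → IN Λ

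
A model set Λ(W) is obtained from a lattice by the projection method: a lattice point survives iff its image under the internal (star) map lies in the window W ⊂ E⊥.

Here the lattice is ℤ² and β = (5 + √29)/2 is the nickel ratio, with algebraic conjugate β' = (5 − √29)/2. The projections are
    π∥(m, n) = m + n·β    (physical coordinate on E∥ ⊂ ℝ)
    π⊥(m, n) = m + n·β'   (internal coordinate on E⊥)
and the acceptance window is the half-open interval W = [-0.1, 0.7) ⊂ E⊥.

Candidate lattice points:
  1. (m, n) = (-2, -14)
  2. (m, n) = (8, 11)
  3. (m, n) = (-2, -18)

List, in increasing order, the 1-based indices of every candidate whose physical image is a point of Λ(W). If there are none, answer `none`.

β' = (5−√29)/2 ≈ -0.192582.
#1 (-2,-14): internal coord -2 + (-14)·β' = +0.696154; +0.696154 ∈ [-0.1, 0.7) → IN Λ
#2 (8,11): internal coord 8 + (11)·β' = +5.881594; +5.881594 ∉ [-0.1, 0.7) → out
#3 (-2,-18): internal coord -2 + (-18)·β' = +1.466483; +1.466483 ∉ [-0.1, 0.7) → out

1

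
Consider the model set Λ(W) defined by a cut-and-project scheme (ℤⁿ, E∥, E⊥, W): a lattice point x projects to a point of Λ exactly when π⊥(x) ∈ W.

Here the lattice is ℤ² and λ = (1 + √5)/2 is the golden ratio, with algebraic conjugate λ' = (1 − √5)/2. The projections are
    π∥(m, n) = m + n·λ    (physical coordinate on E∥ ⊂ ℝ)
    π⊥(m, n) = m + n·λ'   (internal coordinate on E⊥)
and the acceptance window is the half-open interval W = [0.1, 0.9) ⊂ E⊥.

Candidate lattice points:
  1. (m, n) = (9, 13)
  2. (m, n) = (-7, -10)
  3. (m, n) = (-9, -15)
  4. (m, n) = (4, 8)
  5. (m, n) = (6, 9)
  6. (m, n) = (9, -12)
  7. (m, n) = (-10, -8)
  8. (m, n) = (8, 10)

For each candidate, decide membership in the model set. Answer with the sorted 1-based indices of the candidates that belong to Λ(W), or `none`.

3, 5

Compute λ' = (1−√5)/2 = -0.6180, so π⊥(m,n) = m -0.6180·n.
candidate 1: (m,n)=(9,13) → π∥ = 9+13·λ ≈ 30.0344, π⊥ = 9+13·λ' ≈ 0.9656 ∉ [0.1, 0.9) ⇒ out
candidate 2: (m,n)=(-7,-10) → π∥ = -7-10·λ ≈ -23.1803, π⊥ = -7-10·λ' ≈ -0.8197 ∉ [0.1, 0.9) ⇒ out
candidate 3: (m,n)=(-9,-15) → π∥ = -9-15·λ ≈ -33.2705, π⊥ = -9-15·λ' ≈ 0.2705 ∈ [0.1, 0.9) ⇒ IN Λ
candidate 4: (m,n)=(4,8) → π∥ = 4+8·λ ≈ 16.9443, π⊥ = 4+8·λ' ≈ -0.9443 ∉ [0.1, 0.9) ⇒ out
candidate 5: (m,n)=(6,9) → π∥ = 6+9·λ ≈ 20.5623, π⊥ = 6+9·λ' ≈ 0.4377 ∈ [0.1, 0.9) ⇒ IN Λ
candidate 6: (m,n)=(9,-12) → π∥ = 9-12·λ ≈ -10.4164, π⊥ = 9-12·λ' ≈ 16.4164 ∉ [0.1, 0.9) ⇒ out
candidate 7: (m,n)=(-10,-8) → π∥ = -10-8·λ ≈ -22.9443, π⊥ = -10-8·λ' ≈ -5.0557 ∉ [0.1, 0.9) ⇒ out
candidate 8: (m,n)=(8,10) → π∥ = 8+10·λ ≈ 24.1803, π⊥ = 8+10·λ' ≈ 1.8197 ∉ [0.1, 0.9) ⇒ out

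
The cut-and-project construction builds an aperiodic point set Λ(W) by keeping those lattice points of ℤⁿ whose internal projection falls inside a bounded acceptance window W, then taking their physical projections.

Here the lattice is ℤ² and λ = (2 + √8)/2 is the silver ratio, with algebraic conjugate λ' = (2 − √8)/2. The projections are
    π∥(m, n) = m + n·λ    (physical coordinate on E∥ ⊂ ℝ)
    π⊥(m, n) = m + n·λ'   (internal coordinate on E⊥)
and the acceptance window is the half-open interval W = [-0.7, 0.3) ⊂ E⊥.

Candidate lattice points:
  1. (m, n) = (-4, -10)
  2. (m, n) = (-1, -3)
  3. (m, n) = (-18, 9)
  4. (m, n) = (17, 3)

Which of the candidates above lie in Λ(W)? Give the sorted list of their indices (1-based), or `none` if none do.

1, 2

λ' = (2−√8)/2 ≈ -0.4142.
[1] lift (-4,-10): star map gives 0.1421; window check -0.7 ≤ 0.1421 < 0.3 is true → IN Λ
[2] lift (-1,-3): star map gives 0.2426; window check -0.7 ≤ 0.2426 < 0.3 is true → IN Λ
[3] lift (-18,9): star map gives -21.7279; window check -0.7 ≤ -21.7279 < 0.3 is false → out
[4] lift (17,3): star map gives 15.7574; window check -0.7 ≤ 15.7574 < 0.3 is false → out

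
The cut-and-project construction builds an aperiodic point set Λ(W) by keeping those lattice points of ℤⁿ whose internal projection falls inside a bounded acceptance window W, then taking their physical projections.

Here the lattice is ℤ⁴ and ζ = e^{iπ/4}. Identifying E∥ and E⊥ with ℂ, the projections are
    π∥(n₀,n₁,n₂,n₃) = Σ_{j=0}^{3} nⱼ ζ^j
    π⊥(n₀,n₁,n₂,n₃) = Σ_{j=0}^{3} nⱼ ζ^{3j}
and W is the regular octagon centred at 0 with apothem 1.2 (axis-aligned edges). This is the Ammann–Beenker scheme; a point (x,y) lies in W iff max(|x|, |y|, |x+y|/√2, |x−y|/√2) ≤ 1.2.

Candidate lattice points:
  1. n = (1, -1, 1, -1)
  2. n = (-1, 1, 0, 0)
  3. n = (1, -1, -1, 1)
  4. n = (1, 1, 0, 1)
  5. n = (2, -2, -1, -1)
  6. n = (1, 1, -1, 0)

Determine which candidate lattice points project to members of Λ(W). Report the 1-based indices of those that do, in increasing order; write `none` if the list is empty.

π⊥(n) = n₀ + n₁ζ³ + n₂ζ⁶ + n₃ζ⁹ where ζ = e^{iπ/4}.
candidate 1: n = (1, -1, 1, -1) → π⊥ ≈ (+1.00000, -2.41421); max(|x|,|y|,|x±y|/√2) = 2.41421 > 1.2 ⇒ ∉ W
candidate 2: n = (-1, 1, 0, 0) → π⊥ ≈ (-1.70711, +0.70711); max(|x|,|y|,|x±y|/√2) = 1.70711 > 1.2 ⇒ ∉ W
candidate 3: n = (1, -1, -1, 1) → π⊥ ≈ (+2.41421, +1.00000); max(|x|,|y|,|x±y|/√2) = 2.41421 > 1.2 ⇒ ∉ W
candidate 4: n = (1, 1, 0, 1) → π⊥ ≈ (+1.00000, +1.41421); max(|x|,|y|,|x±y|/√2) = 1.70711 > 1.2 ⇒ ∉ W
candidate 5: n = (2, -2, -1, -1) → π⊥ ≈ (+2.70711, -1.12132); max(|x|,|y|,|x±y|/√2) = 2.70711 > 1.2 ⇒ ∉ W
candidate 6: n = (1, 1, -1, 0) → π⊥ ≈ (+0.29289, +1.70711); max(|x|,|y|,|x±y|/√2) = 1.70711 > 1.2 ⇒ ∉ W

none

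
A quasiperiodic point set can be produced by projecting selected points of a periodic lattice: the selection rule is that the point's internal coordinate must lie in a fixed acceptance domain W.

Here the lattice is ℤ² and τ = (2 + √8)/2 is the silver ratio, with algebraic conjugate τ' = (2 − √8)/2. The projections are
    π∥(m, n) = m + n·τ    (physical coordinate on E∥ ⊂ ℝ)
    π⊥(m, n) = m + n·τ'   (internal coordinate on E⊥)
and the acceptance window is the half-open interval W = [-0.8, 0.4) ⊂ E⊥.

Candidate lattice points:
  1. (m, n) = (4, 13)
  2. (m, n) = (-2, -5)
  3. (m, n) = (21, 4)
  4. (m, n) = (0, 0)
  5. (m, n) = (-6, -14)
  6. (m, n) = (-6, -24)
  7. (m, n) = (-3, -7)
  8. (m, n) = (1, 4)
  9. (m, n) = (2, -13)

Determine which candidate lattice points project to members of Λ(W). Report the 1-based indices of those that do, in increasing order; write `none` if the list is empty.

Compute τ' = (2−√8)/2 = -0.41421, so π⊥(m,n) = m -0.41421·n.
[1] lift (4,13): star map gives -1.38478; window check -0.8 ≤ -1.38478 < 0.4 is false → out
[2] lift (-2,-5): star map gives 0.07107; window check -0.8 ≤ 0.07107 < 0.4 is true → IN Λ
[3] lift (21,4): star map gives 19.34315; window check -0.8 ≤ 19.34315 < 0.4 is false → out
[4] lift (0,0): star map gives 0.00000; window check -0.8 ≤ 0.00000 < 0.4 is true → IN Λ
[5] lift (-6,-14): star map gives -0.20101; window check -0.8 ≤ -0.20101 < 0.4 is true → IN Λ
[6] lift (-6,-24): star map gives 3.94113; window check -0.8 ≤ 3.94113 < 0.4 is false → out
[7] lift (-3,-7): star map gives -0.10051; window check -0.8 ≤ -0.10051 < 0.4 is true → IN Λ
[8] lift (1,4): star map gives -0.65685; window check -0.8 ≤ -0.65685 < 0.4 is true → IN Λ
[9] lift (2,-13): star map gives 7.38478; window check -0.8 ≤ 7.38478 < 0.4 is false → out

2, 4, 5, 7, 8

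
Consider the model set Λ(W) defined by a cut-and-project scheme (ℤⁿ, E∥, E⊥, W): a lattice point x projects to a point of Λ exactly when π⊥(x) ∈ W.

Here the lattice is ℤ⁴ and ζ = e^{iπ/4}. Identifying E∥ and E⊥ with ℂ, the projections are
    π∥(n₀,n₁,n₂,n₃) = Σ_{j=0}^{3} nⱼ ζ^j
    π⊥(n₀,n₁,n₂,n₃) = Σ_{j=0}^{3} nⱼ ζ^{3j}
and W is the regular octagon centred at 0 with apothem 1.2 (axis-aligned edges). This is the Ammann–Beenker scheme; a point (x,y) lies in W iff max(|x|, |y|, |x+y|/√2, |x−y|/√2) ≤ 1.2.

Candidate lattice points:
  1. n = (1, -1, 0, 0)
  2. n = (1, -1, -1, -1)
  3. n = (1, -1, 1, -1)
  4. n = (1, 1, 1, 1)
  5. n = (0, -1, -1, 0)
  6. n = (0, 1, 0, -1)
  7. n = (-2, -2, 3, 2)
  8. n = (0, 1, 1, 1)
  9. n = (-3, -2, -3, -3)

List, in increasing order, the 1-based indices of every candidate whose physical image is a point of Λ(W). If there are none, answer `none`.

Internal map: ζ^{3j} for j=0..3 gives (1,0), (−√2/2,√2/2), (0,−1), (√2/2,√2/2).
#1 (1, -1, 0, 0): internal (1.707107, -0.707107); octagon support 1.707107 vs apothem 1.2 → ∉ W
#2 (1, -1, -1, -1): internal (1.000000, -0.414214); octagon support 1.000000 vs apothem 1.2 → ∈ W
#3 (1, -1, 1, -1): internal (1.000000, -2.414214); octagon support 2.414214 vs apothem 1.2 → ∉ W
#4 (1, 1, 1, 1): internal (1.000000, 0.414214); octagon support 1.000000 vs apothem 1.2 → ∈ W
#5 (0, -1, -1, 0): internal (0.707107, 0.292893); octagon support 0.707107 vs apothem 1.2 → ∈ W
#6 (0, 1, 0, -1): internal (-1.414214, 0.000000); octagon support 1.414214 vs apothem 1.2 → ∉ W
#7 (-2, -2, 3, 2): internal (0.828427, -3.000000); octagon support 3.000000 vs apothem 1.2 → ∉ W
#8 (0, 1, 1, 1): internal (0.000000, 0.414214); octagon support 0.414214 vs apothem 1.2 → ∈ W
#9 (-3, -2, -3, -3): internal (-3.707107, -0.535534); octagon support 3.707107 vs apothem 1.2 → ∉ W

2, 4, 5, 8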